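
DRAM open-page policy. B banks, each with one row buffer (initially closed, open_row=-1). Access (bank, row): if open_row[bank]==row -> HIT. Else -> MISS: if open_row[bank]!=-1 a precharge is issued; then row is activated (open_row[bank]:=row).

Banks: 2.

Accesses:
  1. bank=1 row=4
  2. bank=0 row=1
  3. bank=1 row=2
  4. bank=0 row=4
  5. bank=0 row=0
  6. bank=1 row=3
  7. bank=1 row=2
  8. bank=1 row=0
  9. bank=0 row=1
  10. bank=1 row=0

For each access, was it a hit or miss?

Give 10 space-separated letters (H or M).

Answer: M M M M M M M M M H

Derivation:
Acc 1: bank1 row4 -> MISS (open row4); precharges=0
Acc 2: bank0 row1 -> MISS (open row1); precharges=0
Acc 3: bank1 row2 -> MISS (open row2); precharges=1
Acc 4: bank0 row4 -> MISS (open row4); precharges=2
Acc 5: bank0 row0 -> MISS (open row0); precharges=3
Acc 6: bank1 row3 -> MISS (open row3); precharges=4
Acc 7: bank1 row2 -> MISS (open row2); precharges=5
Acc 8: bank1 row0 -> MISS (open row0); precharges=6
Acc 9: bank0 row1 -> MISS (open row1); precharges=7
Acc 10: bank1 row0 -> HIT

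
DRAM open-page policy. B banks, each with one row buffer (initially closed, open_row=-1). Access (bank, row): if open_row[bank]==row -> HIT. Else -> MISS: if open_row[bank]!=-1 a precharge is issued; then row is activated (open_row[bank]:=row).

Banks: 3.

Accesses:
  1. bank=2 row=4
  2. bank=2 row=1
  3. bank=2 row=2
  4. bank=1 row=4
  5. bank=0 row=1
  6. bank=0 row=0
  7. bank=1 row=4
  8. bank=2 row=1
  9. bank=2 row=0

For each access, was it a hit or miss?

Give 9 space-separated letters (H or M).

Acc 1: bank2 row4 -> MISS (open row4); precharges=0
Acc 2: bank2 row1 -> MISS (open row1); precharges=1
Acc 3: bank2 row2 -> MISS (open row2); precharges=2
Acc 4: bank1 row4 -> MISS (open row4); precharges=2
Acc 5: bank0 row1 -> MISS (open row1); precharges=2
Acc 6: bank0 row0 -> MISS (open row0); precharges=3
Acc 7: bank1 row4 -> HIT
Acc 8: bank2 row1 -> MISS (open row1); precharges=4
Acc 9: bank2 row0 -> MISS (open row0); precharges=5

Answer: M M M M M M H M M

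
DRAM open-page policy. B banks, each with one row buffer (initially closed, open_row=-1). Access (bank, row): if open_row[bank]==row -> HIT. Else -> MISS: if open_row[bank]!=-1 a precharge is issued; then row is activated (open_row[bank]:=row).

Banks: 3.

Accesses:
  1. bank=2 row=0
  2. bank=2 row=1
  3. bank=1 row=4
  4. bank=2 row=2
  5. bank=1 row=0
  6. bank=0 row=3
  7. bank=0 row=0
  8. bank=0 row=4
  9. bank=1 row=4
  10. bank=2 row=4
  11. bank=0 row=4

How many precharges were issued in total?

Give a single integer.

Answer: 7

Derivation:
Acc 1: bank2 row0 -> MISS (open row0); precharges=0
Acc 2: bank2 row1 -> MISS (open row1); precharges=1
Acc 3: bank1 row4 -> MISS (open row4); precharges=1
Acc 4: bank2 row2 -> MISS (open row2); precharges=2
Acc 5: bank1 row0 -> MISS (open row0); precharges=3
Acc 6: bank0 row3 -> MISS (open row3); precharges=3
Acc 7: bank0 row0 -> MISS (open row0); precharges=4
Acc 8: bank0 row4 -> MISS (open row4); precharges=5
Acc 9: bank1 row4 -> MISS (open row4); precharges=6
Acc 10: bank2 row4 -> MISS (open row4); precharges=7
Acc 11: bank0 row4 -> HIT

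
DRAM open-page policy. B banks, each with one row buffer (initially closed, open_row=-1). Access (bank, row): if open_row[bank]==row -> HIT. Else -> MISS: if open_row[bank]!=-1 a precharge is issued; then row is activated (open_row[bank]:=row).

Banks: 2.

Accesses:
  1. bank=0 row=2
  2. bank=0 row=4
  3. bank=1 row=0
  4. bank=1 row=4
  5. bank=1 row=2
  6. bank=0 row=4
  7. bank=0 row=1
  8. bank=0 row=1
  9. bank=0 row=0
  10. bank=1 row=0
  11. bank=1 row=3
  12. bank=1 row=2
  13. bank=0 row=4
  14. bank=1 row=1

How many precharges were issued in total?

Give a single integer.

Acc 1: bank0 row2 -> MISS (open row2); precharges=0
Acc 2: bank0 row4 -> MISS (open row4); precharges=1
Acc 3: bank1 row0 -> MISS (open row0); precharges=1
Acc 4: bank1 row4 -> MISS (open row4); precharges=2
Acc 5: bank1 row2 -> MISS (open row2); precharges=3
Acc 6: bank0 row4 -> HIT
Acc 7: bank0 row1 -> MISS (open row1); precharges=4
Acc 8: bank0 row1 -> HIT
Acc 9: bank0 row0 -> MISS (open row0); precharges=5
Acc 10: bank1 row0 -> MISS (open row0); precharges=6
Acc 11: bank1 row3 -> MISS (open row3); precharges=7
Acc 12: bank1 row2 -> MISS (open row2); precharges=8
Acc 13: bank0 row4 -> MISS (open row4); precharges=9
Acc 14: bank1 row1 -> MISS (open row1); precharges=10

Answer: 10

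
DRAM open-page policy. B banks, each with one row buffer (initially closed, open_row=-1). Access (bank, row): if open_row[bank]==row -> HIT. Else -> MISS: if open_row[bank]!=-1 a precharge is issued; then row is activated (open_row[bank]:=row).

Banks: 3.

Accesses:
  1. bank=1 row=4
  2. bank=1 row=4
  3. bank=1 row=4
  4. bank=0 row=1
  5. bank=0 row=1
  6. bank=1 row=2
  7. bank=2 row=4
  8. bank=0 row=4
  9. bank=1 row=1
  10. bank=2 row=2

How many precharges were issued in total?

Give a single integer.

Acc 1: bank1 row4 -> MISS (open row4); precharges=0
Acc 2: bank1 row4 -> HIT
Acc 3: bank1 row4 -> HIT
Acc 4: bank0 row1 -> MISS (open row1); precharges=0
Acc 5: bank0 row1 -> HIT
Acc 6: bank1 row2 -> MISS (open row2); precharges=1
Acc 7: bank2 row4 -> MISS (open row4); precharges=1
Acc 8: bank0 row4 -> MISS (open row4); precharges=2
Acc 9: bank1 row1 -> MISS (open row1); precharges=3
Acc 10: bank2 row2 -> MISS (open row2); precharges=4

Answer: 4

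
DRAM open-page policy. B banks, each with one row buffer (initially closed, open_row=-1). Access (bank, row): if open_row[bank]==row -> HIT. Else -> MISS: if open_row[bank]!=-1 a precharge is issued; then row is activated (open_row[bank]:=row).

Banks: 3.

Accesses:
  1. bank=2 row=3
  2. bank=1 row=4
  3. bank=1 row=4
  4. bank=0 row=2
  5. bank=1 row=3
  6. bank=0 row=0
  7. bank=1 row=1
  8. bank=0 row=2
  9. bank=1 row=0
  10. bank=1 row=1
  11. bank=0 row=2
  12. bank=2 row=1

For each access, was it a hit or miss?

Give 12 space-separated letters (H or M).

Acc 1: bank2 row3 -> MISS (open row3); precharges=0
Acc 2: bank1 row4 -> MISS (open row4); precharges=0
Acc 3: bank1 row4 -> HIT
Acc 4: bank0 row2 -> MISS (open row2); precharges=0
Acc 5: bank1 row3 -> MISS (open row3); precharges=1
Acc 6: bank0 row0 -> MISS (open row0); precharges=2
Acc 7: bank1 row1 -> MISS (open row1); precharges=3
Acc 8: bank0 row2 -> MISS (open row2); precharges=4
Acc 9: bank1 row0 -> MISS (open row0); precharges=5
Acc 10: bank1 row1 -> MISS (open row1); precharges=6
Acc 11: bank0 row2 -> HIT
Acc 12: bank2 row1 -> MISS (open row1); precharges=7

Answer: M M H M M M M M M M H M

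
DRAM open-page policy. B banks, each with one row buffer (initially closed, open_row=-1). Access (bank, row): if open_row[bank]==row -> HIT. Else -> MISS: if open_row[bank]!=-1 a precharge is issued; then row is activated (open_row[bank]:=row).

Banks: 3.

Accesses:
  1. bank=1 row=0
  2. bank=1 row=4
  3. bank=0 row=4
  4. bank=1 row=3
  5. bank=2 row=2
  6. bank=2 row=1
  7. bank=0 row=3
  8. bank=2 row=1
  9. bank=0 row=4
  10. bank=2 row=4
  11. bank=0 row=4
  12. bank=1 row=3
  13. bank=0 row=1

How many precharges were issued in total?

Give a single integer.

Acc 1: bank1 row0 -> MISS (open row0); precharges=0
Acc 2: bank1 row4 -> MISS (open row4); precharges=1
Acc 3: bank0 row4 -> MISS (open row4); precharges=1
Acc 4: bank1 row3 -> MISS (open row3); precharges=2
Acc 5: bank2 row2 -> MISS (open row2); precharges=2
Acc 6: bank2 row1 -> MISS (open row1); precharges=3
Acc 7: bank0 row3 -> MISS (open row3); precharges=4
Acc 8: bank2 row1 -> HIT
Acc 9: bank0 row4 -> MISS (open row4); precharges=5
Acc 10: bank2 row4 -> MISS (open row4); precharges=6
Acc 11: bank0 row4 -> HIT
Acc 12: bank1 row3 -> HIT
Acc 13: bank0 row1 -> MISS (open row1); precharges=7

Answer: 7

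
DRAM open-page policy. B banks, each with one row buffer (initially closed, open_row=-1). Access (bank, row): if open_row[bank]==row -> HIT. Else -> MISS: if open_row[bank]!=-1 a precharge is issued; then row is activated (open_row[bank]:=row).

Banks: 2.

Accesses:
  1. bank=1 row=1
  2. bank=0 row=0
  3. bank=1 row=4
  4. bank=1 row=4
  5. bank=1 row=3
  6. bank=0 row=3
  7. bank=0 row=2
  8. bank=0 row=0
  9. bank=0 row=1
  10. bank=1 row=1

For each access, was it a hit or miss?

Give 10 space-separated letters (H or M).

Acc 1: bank1 row1 -> MISS (open row1); precharges=0
Acc 2: bank0 row0 -> MISS (open row0); precharges=0
Acc 3: bank1 row4 -> MISS (open row4); precharges=1
Acc 4: bank1 row4 -> HIT
Acc 5: bank1 row3 -> MISS (open row3); precharges=2
Acc 6: bank0 row3 -> MISS (open row3); precharges=3
Acc 7: bank0 row2 -> MISS (open row2); precharges=4
Acc 8: bank0 row0 -> MISS (open row0); precharges=5
Acc 9: bank0 row1 -> MISS (open row1); precharges=6
Acc 10: bank1 row1 -> MISS (open row1); precharges=7

Answer: M M M H M M M M M M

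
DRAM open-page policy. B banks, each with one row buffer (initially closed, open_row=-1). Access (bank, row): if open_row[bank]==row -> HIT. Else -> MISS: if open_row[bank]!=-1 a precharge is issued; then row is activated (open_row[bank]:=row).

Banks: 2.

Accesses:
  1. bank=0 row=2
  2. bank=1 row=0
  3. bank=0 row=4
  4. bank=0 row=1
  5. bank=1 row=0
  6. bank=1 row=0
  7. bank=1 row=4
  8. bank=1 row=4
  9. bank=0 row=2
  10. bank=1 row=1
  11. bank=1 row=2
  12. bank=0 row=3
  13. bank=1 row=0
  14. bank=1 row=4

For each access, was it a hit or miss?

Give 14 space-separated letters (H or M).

Answer: M M M M H H M H M M M M M M

Derivation:
Acc 1: bank0 row2 -> MISS (open row2); precharges=0
Acc 2: bank1 row0 -> MISS (open row0); precharges=0
Acc 3: bank0 row4 -> MISS (open row4); precharges=1
Acc 4: bank0 row1 -> MISS (open row1); precharges=2
Acc 5: bank1 row0 -> HIT
Acc 6: bank1 row0 -> HIT
Acc 7: bank1 row4 -> MISS (open row4); precharges=3
Acc 8: bank1 row4 -> HIT
Acc 9: bank0 row2 -> MISS (open row2); precharges=4
Acc 10: bank1 row1 -> MISS (open row1); precharges=5
Acc 11: bank1 row2 -> MISS (open row2); precharges=6
Acc 12: bank0 row3 -> MISS (open row3); precharges=7
Acc 13: bank1 row0 -> MISS (open row0); precharges=8
Acc 14: bank1 row4 -> MISS (open row4); precharges=9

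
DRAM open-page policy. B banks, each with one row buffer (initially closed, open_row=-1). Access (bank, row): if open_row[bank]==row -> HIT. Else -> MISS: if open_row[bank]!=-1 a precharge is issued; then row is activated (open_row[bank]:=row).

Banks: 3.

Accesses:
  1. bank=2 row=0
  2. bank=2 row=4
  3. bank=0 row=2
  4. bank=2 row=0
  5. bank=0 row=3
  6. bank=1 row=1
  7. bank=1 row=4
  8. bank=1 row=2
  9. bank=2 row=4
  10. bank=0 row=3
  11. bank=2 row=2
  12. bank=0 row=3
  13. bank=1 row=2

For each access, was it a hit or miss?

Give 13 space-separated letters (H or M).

Acc 1: bank2 row0 -> MISS (open row0); precharges=0
Acc 2: bank2 row4 -> MISS (open row4); precharges=1
Acc 3: bank0 row2 -> MISS (open row2); precharges=1
Acc 4: bank2 row0 -> MISS (open row0); precharges=2
Acc 5: bank0 row3 -> MISS (open row3); precharges=3
Acc 6: bank1 row1 -> MISS (open row1); precharges=3
Acc 7: bank1 row4 -> MISS (open row4); precharges=4
Acc 8: bank1 row2 -> MISS (open row2); precharges=5
Acc 9: bank2 row4 -> MISS (open row4); precharges=6
Acc 10: bank0 row3 -> HIT
Acc 11: bank2 row2 -> MISS (open row2); precharges=7
Acc 12: bank0 row3 -> HIT
Acc 13: bank1 row2 -> HIT

Answer: M M M M M M M M M H M H H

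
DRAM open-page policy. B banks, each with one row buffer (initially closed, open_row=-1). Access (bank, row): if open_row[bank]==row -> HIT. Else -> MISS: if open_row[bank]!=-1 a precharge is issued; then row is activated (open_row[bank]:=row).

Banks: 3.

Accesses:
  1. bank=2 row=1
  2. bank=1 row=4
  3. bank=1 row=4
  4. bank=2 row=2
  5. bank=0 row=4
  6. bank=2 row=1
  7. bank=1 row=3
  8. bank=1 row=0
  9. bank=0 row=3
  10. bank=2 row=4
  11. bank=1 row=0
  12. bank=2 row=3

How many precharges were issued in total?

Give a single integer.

Answer: 7

Derivation:
Acc 1: bank2 row1 -> MISS (open row1); precharges=0
Acc 2: bank1 row4 -> MISS (open row4); precharges=0
Acc 3: bank1 row4 -> HIT
Acc 4: bank2 row2 -> MISS (open row2); precharges=1
Acc 5: bank0 row4 -> MISS (open row4); precharges=1
Acc 6: bank2 row1 -> MISS (open row1); precharges=2
Acc 7: bank1 row3 -> MISS (open row3); precharges=3
Acc 8: bank1 row0 -> MISS (open row0); precharges=4
Acc 9: bank0 row3 -> MISS (open row3); precharges=5
Acc 10: bank2 row4 -> MISS (open row4); precharges=6
Acc 11: bank1 row0 -> HIT
Acc 12: bank2 row3 -> MISS (open row3); precharges=7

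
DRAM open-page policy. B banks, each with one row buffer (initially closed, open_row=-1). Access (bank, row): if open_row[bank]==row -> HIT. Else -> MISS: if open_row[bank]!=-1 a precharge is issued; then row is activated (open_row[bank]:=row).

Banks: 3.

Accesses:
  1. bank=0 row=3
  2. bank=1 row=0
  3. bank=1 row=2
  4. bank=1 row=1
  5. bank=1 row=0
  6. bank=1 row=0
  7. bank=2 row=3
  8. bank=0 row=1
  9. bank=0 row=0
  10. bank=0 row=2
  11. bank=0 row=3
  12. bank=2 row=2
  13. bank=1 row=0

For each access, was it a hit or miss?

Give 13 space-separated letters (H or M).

Answer: M M M M M H M M M M M M H

Derivation:
Acc 1: bank0 row3 -> MISS (open row3); precharges=0
Acc 2: bank1 row0 -> MISS (open row0); precharges=0
Acc 3: bank1 row2 -> MISS (open row2); precharges=1
Acc 4: bank1 row1 -> MISS (open row1); precharges=2
Acc 5: bank1 row0 -> MISS (open row0); precharges=3
Acc 6: bank1 row0 -> HIT
Acc 7: bank2 row3 -> MISS (open row3); precharges=3
Acc 8: bank0 row1 -> MISS (open row1); precharges=4
Acc 9: bank0 row0 -> MISS (open row0); precharges=5
Acc 10: bank0 row2 -> MISS (open row2); precharges=6
Acc 11: bank0 row3 -> MISS (open row3); precharges=7
Acc 12: bank2 row2 -> MISS (open row2); precharges=8
Acc 13: bank1 row0 -> HIT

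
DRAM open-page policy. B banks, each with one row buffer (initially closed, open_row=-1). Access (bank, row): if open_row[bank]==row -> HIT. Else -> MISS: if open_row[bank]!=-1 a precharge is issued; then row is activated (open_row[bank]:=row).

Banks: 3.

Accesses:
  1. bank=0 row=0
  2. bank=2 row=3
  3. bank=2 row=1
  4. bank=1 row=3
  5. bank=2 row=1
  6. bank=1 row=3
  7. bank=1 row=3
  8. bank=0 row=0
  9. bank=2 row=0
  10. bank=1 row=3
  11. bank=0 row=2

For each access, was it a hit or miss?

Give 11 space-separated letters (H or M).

Acc 1: bank0 row0 -> MISS (open row0); precharges=0
Acc 2: bank2 row3 -> MISS (open row3); precharges=0
Acc 3: bank2 row1 -> MISS (open row1); precharges=1
Acc 4: bank1 row3 -> MISS (open row3); precharges=1
Acc 5: bank2 row1 -> HIT
Acc 6: bank1 row3 -> HIT
Acc 7: bank1 row3 -> HIT
Acc 8: bank0 row0 -> HIT
Acc 9: bank2 row0 -> MISS (open row0); precharges=2
Acc 10: bank1 row3 -> HIT
Acc 11: bank0 row2 -> MISS (open row2); precharges=3

Answer: M M M M H H H H M H M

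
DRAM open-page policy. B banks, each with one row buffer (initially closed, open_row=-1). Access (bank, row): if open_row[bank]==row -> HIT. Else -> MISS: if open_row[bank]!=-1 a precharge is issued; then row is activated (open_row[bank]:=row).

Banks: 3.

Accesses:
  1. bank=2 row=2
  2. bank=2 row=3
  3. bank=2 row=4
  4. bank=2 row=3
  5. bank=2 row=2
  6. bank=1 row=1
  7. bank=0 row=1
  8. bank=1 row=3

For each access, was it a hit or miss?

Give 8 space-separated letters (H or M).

Acc 1: bank2 row2 -> MISS (open row2); precharges=0
Acc 2: bank2 row3 -> MISS (open row3); precharges=1
Acc 3: bank2 row4 -> MISS (open row4); precharges=2
Acc 4: bank2 row3 -> MISS (open row3); precharges=3
Acc 5: bank2 row2 -> MISS (open row2); precharges=4
Acc 6: bank1 row1 -> MISS (open row1); precharges=4
Acc 7: bank0 row1 -> MISS (open row1); precharges=4
Acc 8: bank1 row3 -> MISS (open row3); precharges=5

Answer: M M M M M M M M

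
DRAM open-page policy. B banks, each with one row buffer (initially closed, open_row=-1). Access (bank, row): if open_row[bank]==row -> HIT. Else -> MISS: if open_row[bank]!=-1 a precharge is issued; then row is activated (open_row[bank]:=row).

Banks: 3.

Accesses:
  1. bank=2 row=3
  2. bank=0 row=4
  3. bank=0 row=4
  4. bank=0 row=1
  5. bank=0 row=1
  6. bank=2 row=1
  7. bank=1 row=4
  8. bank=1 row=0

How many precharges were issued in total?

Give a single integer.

Answer: 3

Derivation:
Acc 1: bank2 row3 -> MISS (open row3); precharges=0
Acc 2: bank0 row4 -> MISS (open row4); precharges=0
Acc 3: bank0 row4 -> HIT
Acc 4: bank0 row1 -> MISS (open row1); precharges=1
Acc 5: bank0 row1 -> HIT
Acc 6: bank2 row1 -> MISS (open row1); precharges=2
Acc 7: bank1 row4 -> MISS (open row4); precharges=2
Acc 8: bank1 row0 -> MISS (open row0); precharges=3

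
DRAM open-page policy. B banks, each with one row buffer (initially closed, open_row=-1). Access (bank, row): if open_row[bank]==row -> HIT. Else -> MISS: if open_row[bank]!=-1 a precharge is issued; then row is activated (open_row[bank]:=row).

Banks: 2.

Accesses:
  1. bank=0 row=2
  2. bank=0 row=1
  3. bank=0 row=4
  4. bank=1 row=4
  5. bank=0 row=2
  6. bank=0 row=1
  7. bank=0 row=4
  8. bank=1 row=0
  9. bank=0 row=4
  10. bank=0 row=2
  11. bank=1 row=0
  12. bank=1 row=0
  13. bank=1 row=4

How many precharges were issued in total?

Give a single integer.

Answer: 8

Derivation:
Acc 1: bank0 row2 -> MISS (open row2); precharges=0
Acc 2: bank0 row1 -> MISS (open row1); precharges=1
Acc 3: bank0 row4 -> MISS (open row4); precharges=2
Acc 4: bank1 row4 -> MISS (open row4); precharges=2
Acc 5: bank0 row2 -> MISS (open row2); precharges=3
Acc 6: bank0 row1 -> MISS (open row1); precharges=4
Acc 7: bank0 row4 -> MISS (open row4); precharges=5
Acc 8: bank1 row0 -> MISS (open row0); precharges=6
Acc 9: bank0 row4 -> HIT
Acc 10: bank0 row2 -> MISS (open row2); precharges=7
Acc 11: bank1 row0 -> HIT
Acc 12: bank1 row0 -> HIT
Acc 13: bank1 row4 -> MISS (open row4); precharges=8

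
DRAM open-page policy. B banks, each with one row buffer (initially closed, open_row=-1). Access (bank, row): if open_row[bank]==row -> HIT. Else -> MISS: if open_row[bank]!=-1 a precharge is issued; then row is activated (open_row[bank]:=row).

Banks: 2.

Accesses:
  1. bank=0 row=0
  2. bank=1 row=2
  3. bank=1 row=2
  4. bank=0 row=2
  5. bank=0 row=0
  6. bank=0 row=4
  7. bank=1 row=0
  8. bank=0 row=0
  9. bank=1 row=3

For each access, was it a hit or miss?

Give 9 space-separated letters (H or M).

Acc 1: bank0 row0 -> MISS (open row0); precharges=0
Acc 2: bank1 row2 -> MISS (open row2); precharges=0
Acc 3: bank1 row2 -> HIT
Acc 4: bank0 row2 -> MISS (open row2); precharges=1
Acc 5: bank0 row0 -> MISS (open row0); precharges=2
Acc 6: bank0 row4 -> MISS (open row4); precharges=3
Acc 7: bank1 row0 -> MISS (open row0); precharges=4
Acc 8: bank0 row0 -> MISS (open row0); precharges=5
Acc 9: bank1 row3 -> MISS (open row3); precharges=6

Answer: M M H M M M M M M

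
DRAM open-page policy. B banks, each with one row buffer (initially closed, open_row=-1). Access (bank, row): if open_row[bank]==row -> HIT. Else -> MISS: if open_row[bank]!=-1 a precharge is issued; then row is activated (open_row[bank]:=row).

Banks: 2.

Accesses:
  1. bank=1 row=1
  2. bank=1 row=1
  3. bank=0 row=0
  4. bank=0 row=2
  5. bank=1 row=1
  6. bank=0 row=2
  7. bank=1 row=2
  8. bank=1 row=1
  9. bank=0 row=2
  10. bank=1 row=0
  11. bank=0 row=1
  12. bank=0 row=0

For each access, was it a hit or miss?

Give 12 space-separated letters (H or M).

Answer: M H M M H H M M H M M M

Derivation:
Acc 1: bank1 row1 -> MISS (open row1); precharges=0
Acc 2: bank1 row1 -> HIT
Acc 3: bank0 row0 -> MISS (open row0); precharges=0
Acc 4: bank0 row2 -> MISS (open row2); precharges=1
Acc 5: bank1 row1 -> HIT
Acc 6: bank0 row2 -> HIT
Acc 7: bank1 row2 -> MISS (open row2); precharges=2
Acc 8: bank1 row1 -> MISS (open row1); precharges=3
Acc 9: bank0 row2 -> HIT
Acc 10: bank1 row0 -> MISS (open row0); precharges=4
Acc 11: bank0 row1 -> MISS (open row1); precharges=5
Acc 12: bank0 row0 -> MISS (open row0); precharges=6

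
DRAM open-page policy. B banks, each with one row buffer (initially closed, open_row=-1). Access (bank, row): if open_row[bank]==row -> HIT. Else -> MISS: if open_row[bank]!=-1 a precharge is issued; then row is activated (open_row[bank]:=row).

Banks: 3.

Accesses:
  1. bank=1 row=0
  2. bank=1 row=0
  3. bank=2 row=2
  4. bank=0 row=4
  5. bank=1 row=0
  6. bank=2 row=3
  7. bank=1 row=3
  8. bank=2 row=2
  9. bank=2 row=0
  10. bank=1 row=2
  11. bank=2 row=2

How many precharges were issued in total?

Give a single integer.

Answer: 6

Derivation:
Acc 1: bank1 row0 -> MISS (open row0); precharges=0
Acc 2: bank1 row0 -> HIT
Acc 3: bank2 row2 -> MISS (open row2); precharges=0
Acc 4: bank0 row4 -> MISS (open row4); precharges=0
Acc 5: bank1 row0 -> HIT
Acc 6: bank2 row3 -> MISS (open row3); precharges=1
Acc 7: bank1 row3 -> MISS (open row3); precharges=2
Acc 8: bank2 row2 -> MISS (open row2); precharges=3
Acc 9: bank2 row0 -> MISS (open row0); precharges=4
Acc 10: bank1 row2 -> MISS (open row2); precharges=5
Acc 11: bank2 row2 -> MISS (open row2); precharges=6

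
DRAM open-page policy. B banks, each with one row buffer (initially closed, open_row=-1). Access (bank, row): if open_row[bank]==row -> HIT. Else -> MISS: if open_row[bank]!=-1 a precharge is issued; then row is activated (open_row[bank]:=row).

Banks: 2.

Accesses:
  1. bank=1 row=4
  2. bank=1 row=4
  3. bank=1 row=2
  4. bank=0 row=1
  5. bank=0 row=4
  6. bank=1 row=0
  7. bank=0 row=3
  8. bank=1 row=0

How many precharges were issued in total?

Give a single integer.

Acc 1: bank1 row4 -> MISS (open row4); precharges=0
Acc 2: bank1 row4 -> HIT
Acc 3: bank1 row2 -> MISS (open row2); precharges=1
Acc 4: bank0 row1 -> MISS (open row1); precharges=1
Acc 5: bank0 row4 -> MISS (open row4); precharges=2
Acc 6: bank1 row0 -> MISS (open row0); precharges=3
Acc 7: bank0 row3 -> MISS (open row3); precharges=4
Acc 8: bank1 row0 -> HIT

Answer: 4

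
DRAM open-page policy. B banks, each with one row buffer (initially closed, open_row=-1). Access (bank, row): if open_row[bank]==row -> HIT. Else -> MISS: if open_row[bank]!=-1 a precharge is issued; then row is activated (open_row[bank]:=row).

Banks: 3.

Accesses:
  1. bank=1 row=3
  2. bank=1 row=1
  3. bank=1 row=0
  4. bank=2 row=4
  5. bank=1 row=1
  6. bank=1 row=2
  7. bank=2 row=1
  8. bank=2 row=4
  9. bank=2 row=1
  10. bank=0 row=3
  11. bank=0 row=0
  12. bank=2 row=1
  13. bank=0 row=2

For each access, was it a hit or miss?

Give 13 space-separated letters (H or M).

Acc 1: bank1 row3 -> MISS (open row3); precharges=0
Acc 2: bank1 row1 -> MISS (open row1); precharges=1
Acc 3: bank1 row0 -> MISS (open row0); precharges=2
Acc 4: bank2 row4 -> MISS (open row4); precharges=2
Acc 5: bank1 row1 -> MISS (open row1); precharges=3
Acc 6: bank1 row2 -> MISS (open row2); precharges=4
Acc 7: bank2 row1 -> MISS (open row1); precharges=5
Acc 8: bank2 row4 -> MISS (open row4); precharges=6
Acc 9: bank2 row1 -> MISS (open row1); precharges=7
Acc 10: bank0 row3 -> MISS (open row3); precharges=7
Acc 11: bank0 row0 -> MISS (open row0); precharges=8
Acc 12: bank2 row1 -> HIT
Acc 13: bank0 row2 -> MISS (open row2); precharges=9

Answer: M M M M M M M M M M M H M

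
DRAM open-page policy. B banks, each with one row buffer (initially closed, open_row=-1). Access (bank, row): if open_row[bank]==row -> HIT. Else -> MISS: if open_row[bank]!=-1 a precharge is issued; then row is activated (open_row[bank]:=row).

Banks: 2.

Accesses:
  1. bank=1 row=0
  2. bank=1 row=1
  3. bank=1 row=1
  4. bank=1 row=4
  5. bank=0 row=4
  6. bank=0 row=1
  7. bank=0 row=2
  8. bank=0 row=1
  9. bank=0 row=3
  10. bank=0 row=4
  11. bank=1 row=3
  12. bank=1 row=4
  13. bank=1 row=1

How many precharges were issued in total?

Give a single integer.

Answer: 10

Derivation:
Acc 1: bank1 row0 -> MISS (open row0); precharges=0
Acc 2: bank1 row1 -> MISS (open row1); precharges=1
Acc 3: bank1 row1 -> HIT
Acc 4: bank1 row4 -> MISS (open row4); precharges=2
Acc 5: bank0 row4 -> MISS (open row4); precharges=2
Acc 6: bank0 row1 -> MISS (open row1); precharges=3
Acc 7: bank0 row2 -> MISS (open row2); precharges=4
Acc 8: bank0 row1 -> MISS (open row1); precharges=5
Acc 9: bank0 row3 -> MISS (open row3); precharges=6
Acc 10: bank0 row4 -> MISS (open row4); precharges=7
Acc 11: bank1 row3 -> MISS (open row3); precharges=8
Acc 12: bank1 row4 -> MISS (open row4); precharges=9
Acc 13: bank1 row1 -> MISS (open row1); precharges=10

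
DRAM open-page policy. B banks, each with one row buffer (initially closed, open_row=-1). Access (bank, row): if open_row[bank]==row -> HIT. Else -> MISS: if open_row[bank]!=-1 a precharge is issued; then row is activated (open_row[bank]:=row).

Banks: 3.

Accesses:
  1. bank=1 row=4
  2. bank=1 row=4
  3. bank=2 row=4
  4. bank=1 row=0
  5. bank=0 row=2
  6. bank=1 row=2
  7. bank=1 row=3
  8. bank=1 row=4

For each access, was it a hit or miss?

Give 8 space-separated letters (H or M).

Acc 1: bank1 row4 -> MISS (open row4); precharges=0
Acc 2: bank1 row4 -> HIT
Acc 3: bank2 row4 -> MISS (open row4); precharges=0
Acc 4: bank1 row0 -> MISS (open row0); precharges=1
Acc 5: bank0 row2 -> MISS (open row2); precharges=1
Acc 6: bank1 row2 -> MISS (open row2); precharges=2
Acc 7: bank1 row3 -> MISS (open row3); precharges=3
Acc 8: bank1 row4 -> MISS (open row4); precharges=4

Answer: M H M M M M M M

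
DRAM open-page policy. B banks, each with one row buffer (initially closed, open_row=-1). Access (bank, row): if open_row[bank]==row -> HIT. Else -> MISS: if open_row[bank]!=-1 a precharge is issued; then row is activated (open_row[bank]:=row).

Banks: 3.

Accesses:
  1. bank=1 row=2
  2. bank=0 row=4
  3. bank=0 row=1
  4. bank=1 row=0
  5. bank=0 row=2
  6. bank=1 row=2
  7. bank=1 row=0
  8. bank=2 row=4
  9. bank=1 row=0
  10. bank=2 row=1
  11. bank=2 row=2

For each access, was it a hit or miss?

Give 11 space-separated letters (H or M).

Acc 1: bank1 row2 -> MISS (open row2); precharges=0
Acc 2: bank0 row4 -> MISS (open row4); precharges=0
Acc 3: bank0 row1 -> MISS (open row1); precharges=1
Acc 4: bank1 row0 -> MISS (open row0); precharges=2
Acc 5: bank0 row2 -> MISS (open row2); precharges=3
Acc 6: bank1 row2 -> MISS (open row2); precharges=4
Acc 7: bank1 row0 -> MISS (open row0); precharges=5
Acc 8: bank2 row4 -> MISS (open row4); precharges=5
Acc 9: bank1 row0 -> HIT
Acc 10: bank2 row1 -> MISS (open row1); precharges=6
Acc 11: bank2 row2 -> MISS (open row2); precharges=7

Answer: M M M M M M M M H M M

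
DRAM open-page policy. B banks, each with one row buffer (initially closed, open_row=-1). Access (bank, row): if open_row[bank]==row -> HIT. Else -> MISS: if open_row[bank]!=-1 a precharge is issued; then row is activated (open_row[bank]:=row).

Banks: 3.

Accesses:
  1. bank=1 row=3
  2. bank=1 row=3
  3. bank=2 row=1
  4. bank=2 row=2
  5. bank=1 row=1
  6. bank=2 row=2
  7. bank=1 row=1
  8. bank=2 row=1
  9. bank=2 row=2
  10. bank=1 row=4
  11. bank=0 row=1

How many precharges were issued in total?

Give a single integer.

Acc 1: bank1 row3 -> MISS (open row3); precharges=0
Acc 2: bank1 row3 -> HIT
Acc 3: bank2 row1 -> MISS (open row1); precharges=0
Acc 4: bank2 row2 -> MISS (open row2); precharges=1
Acc 5: bank1 row1 -> MISS (open row1); precharges=2
Acc 6: bank2 row2 -> HIT
Acc 7: bank1 row1 -> HIT
Acc 8: bank2 row1 -> MISS (open row1); precharges=3
Acc 9: bank2 row2 -> MISS (open row2); precharges=4
Acc 10: bank1 row4 -> MISS (open row4); precharges=5
Acc 11: bank0 row1 -> MISS (open row1); precharges=5

Answer: 5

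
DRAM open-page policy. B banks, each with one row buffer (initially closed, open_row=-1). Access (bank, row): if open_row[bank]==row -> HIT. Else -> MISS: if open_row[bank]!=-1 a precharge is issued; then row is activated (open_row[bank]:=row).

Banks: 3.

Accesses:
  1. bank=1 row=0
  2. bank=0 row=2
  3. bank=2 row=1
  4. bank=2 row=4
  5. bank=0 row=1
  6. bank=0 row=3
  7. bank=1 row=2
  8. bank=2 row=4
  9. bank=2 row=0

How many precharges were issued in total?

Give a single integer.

Acc 1: bank1 row0 -> MISS (open row0); precharges=0
Acc 2: bank0 row2 -> MISS (open row2); precharges=0
Acc 3: bank2 row1 -> MISS (open row1); precharges=0
Acc 4: bank2 row4 -> MISS (open row4); precharges=1
Acc 5: bank0 row1 -> MISS (open row1); precharges=2
Acc 6: bank0 row3 -> MISS (open row3); precharges=3
Acc 7: bank1 row2 -> MISS (open row2); precharges=4
Acc 8: bank2 row4 -> HIT
Acc 9: bank2 row0 -> MISS (open row0); precharges=5

Answer: 5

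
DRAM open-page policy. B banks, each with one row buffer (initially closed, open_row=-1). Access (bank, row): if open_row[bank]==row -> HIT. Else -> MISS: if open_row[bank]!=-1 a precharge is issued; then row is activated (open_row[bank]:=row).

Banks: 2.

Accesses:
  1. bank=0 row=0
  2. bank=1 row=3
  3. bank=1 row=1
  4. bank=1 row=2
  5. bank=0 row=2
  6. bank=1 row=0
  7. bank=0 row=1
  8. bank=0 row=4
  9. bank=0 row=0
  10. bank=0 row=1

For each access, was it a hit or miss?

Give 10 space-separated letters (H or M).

Acc 1: bank0 row0 -> MISS (open row0); precharges=0
Acc 2: bank1 row3 -> MISS (open row3); precharges=0
Acc 3: bank1 row1 -> MISS (open row1); precharges=1
Acc 4: bank1 row2 -> MISS (open row2); precharges=2
Acc 5: bank0 row2 -> MISS (open row2); precharges=3
Acc 6: bank1 row0 -> MISS (open row0); precharges=4
Acc 7: bank0 row1 -> MISS (open row1); precharges=5
Acc 8: bank0 row4 -> MISS (open row4); precharges=6
Acc 9: bank0 row0 -> MISS (open row0); precharges=7
Acc 10: bank0 row1 -> MISS (open row1); precharges=8

Answer: M M M M M M M M M M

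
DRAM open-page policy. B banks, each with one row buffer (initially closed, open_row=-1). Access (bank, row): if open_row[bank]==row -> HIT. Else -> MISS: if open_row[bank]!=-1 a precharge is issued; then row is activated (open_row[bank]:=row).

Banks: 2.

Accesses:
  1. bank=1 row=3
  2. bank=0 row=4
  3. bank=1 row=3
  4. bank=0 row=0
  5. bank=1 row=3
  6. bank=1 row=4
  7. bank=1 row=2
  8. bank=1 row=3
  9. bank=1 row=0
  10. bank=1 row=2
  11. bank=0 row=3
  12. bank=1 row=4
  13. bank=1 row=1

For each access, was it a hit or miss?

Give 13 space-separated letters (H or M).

Answer: M M H M H M M M M M M M M

Derivation:
Acc 1: bank1 row3 -> MISS (open row3); precharges=0
Acc 2: bank0 row4 -> MISS (open row4); precharges=0
Acc 3: bank1 row3 -> HIT
Acc 4: bank0 row0 -> MISS (open row0); precharges=1
Acc 5: bank1 row3 -> HIT
Acc 6: bank1 row4 -> MISS (open row4); precharges=2
Acc 7: bank1 row2 -> MISS (open row2); precharges=3
Acc 8: bank1 row3 -> MISS (open row3); precharges=4
Acc 9: bank1 row0 -> MISS (open row0); precharges=5
Acc 10: bank1 row2 -> MISS (open row2); precharges=6
Acc 11: bank0 row3 -> MISS (open row3); precharges=7
Acc 12: bank1 row4 -> MISS (open row4); precharges=8
Acc 13: bank1 row1 -> MISS (open row1); precharges=9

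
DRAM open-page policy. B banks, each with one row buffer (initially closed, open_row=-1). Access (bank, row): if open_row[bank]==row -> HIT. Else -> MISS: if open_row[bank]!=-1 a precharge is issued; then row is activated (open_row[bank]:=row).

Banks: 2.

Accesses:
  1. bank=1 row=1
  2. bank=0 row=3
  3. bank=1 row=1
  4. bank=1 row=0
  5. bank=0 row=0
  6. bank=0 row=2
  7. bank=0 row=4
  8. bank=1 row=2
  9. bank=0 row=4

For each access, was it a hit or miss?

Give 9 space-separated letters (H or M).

Acc 1: bank1 row1 -> MISS (open row1); precharges=0
Acc 2: bank0 row3 -> MISS (open row3); precharges=0
Acc 3: bank1 row1 -> HIT
Acc 4: bank1 row0 -> MISS (open row0); precharges=1
Acc 5: bank0 row0 -> MISS (open row0); precharges=2
Acc 6: bank0 row2 -> MISS (open row2); precharges=3
Acc 7: bank0 row4 -> MISS (open row4); precharges=4
Acc 8: bank1 row2 -> MISS (open row2); precharges=5
Acc 9: bank0 row4 -> HIT

Answer: M M H M M M M M H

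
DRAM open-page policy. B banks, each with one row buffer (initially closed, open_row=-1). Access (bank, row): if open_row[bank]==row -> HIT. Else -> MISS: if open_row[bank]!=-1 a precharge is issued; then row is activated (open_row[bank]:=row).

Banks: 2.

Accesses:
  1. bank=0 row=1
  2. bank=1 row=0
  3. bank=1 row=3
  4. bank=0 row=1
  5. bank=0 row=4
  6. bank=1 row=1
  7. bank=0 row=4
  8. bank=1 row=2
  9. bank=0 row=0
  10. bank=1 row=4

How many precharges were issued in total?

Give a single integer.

Answer: 6

Derivation:
Acc 1: bank0 row1 -> MISS (open row1); precharges=0
Acc 2: bank1 row0 -> MISS (open row0); precharges=0
Acc 3: bank1 row3 -> MISS (open row3); precharges=1
Acc 4: bank0 row1 -> HIT
Acc 5: bank0 row4 -> MISS (open row4); precharges=2
Acc 6: bank1 row1 -> MISS (open row1); precharges=3
Acc 7: bank0 row4 -> HIT
Acc 8: bank1 row2 -> MISS (open row2); precharges=4
Acc 9: bank0 row0 -> MISS (open row0); precharges=5
Acc 10: bank1 row4 -> MISS (open row4); precharges=6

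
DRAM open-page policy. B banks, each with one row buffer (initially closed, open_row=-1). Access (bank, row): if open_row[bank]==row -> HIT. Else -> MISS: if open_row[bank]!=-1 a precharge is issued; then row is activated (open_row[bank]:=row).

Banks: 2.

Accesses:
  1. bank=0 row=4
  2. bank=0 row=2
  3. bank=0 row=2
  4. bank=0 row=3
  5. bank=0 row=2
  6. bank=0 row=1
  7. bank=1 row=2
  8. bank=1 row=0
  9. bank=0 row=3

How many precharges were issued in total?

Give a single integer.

Answer: 6

Derivation:
Acc 1: bank0 row4 -> MISS (open row4); precharges=0
Acc 2: bank0 row2 -> MISS (open row2); precharges=1
Acc 3: bank0 row2 -> HIT
Acc 4: bank0 row3 -> MISS (open row3); precharges=2
Acc 5: bank0 row2 -> MISS (open row2); precharges=3
Acc 6: bank0 row1 -> MISS (open row1); precharges=4
Acc 7: bank1 row2 -> MISS (open row2); precharges=4
Acc 8: bank1 row0 -> MISS (open row0); precharges=5
Acc 9: bank0 row3 -> MISS (open row3); precharges=6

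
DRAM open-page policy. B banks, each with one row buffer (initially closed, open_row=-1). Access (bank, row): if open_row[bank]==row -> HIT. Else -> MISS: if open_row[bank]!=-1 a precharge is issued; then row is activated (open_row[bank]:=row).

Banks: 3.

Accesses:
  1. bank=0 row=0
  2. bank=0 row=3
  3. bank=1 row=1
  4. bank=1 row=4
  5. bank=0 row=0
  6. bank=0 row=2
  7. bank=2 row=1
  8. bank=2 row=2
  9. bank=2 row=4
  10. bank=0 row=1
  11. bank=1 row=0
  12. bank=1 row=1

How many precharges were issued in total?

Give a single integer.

Answer: 9

Derivation:
Acc 1: bank0 row0 -> MISS (open row0); precharges=0
Acc 2: bank0 row3 -> MISS (open row3); precharges=1
Acc 3: bank1 row1 -> MISS (open row1); precharges=1
Acc 4: bank1 row4 -> MISS (open row4); precharges=2
Acc 5: bank0 row0 -> MISS (open row0); precharges=3
Acc 6: bank0 row2 -> MISS (open row2); precharges=4
Acc 7: bank2 row1 -> MISS (open row1); precharges=4
Acc 8: bank2 row2 -> MISS (open row2); precharges=5
Acc 9: bank2 row4 -> MISS (open row4); precharges=6
Acc 10: bank0 row1 -> MISS (open row1); precharges=7
Acc 11: bank1 row0 -> MISS (open row0); precharges=8
Acc 12: bank1 row1 -> MISS (open row1); precharges=9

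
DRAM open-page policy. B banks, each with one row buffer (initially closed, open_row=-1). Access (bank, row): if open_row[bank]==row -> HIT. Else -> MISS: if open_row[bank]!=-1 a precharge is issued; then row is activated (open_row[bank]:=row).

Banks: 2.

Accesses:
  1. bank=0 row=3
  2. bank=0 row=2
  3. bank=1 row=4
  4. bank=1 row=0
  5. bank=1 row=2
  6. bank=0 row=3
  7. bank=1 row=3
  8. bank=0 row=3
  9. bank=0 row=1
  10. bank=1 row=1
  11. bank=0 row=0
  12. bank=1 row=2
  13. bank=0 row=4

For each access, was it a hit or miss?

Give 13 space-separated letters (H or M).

Answer: M M M M M M M H M M M M M

Derivation:
Acc 1: bank0 row3 -> MISS (open row3); precharges=0
Acc 2: bank0 row2 -> MISS (open row2); precharges=1
Acc 3: bank1 row4 -> MISS (open row4); precharges=1
Acc 4: bank1 row0 -> MISS (open row0); precharges=2
Acc 5: bank1 row2 -> MISS (open row2); precharges=3
Acc 6: bank0 row3 -> MISS (open row3); precharges=4
Acc 7: bank1 row3 -> MISS (open row3); precharges=5
Acc 8: bank0 row3 -> HIT
Acc 9: bank0 row1 -> MISS (open row1); precharges=6
Acc 10: bank1 row1 -> MISS (open row1); precharges=7
Acc 11: bank0 row0 -> MISS (open row0); precharges=8
Acc 12: bank1 row2 -> MISS (open row2); precharges=9
Acc 13: bank0 row4 -> MISS (open row4); precharges=10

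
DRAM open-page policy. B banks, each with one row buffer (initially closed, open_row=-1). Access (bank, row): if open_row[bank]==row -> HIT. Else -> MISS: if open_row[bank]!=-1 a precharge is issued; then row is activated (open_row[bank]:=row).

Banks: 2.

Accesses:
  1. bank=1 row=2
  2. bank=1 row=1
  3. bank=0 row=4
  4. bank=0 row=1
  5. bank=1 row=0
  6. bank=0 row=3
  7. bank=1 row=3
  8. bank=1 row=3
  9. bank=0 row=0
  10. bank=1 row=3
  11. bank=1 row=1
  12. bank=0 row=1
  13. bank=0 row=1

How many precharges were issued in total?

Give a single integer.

Acc 1: bank1 row2 -> MISS (open row2); precharges=0
Acc 2: bank1 row1 -> MISS (open row1); precharges=1
Acc 3: bank0 row4 -> MISS (open row4); precharges=1
Acc 4: bank0 row1 -> MISS (open row1); precharges=2
Acc 5: bank1 row0 -> MISS (open row0); precharges=3
Acc 6: bank0 row3 -> MISS (open row3); precharges=4
Acc 7: bank1 row3 -> MISS (open row3); precharges=5
Acc 8: bank1 row3 -> HIT
Acc 9: bank0 row0 -> MISS (open row0); precharges=6
Acc 10: bank1 row3 -> HIT
Acc 11: bank1 row1 -> MISS (open row1); precharges=7
Acc 12: bank0 row1 -> MISS (open row1); precharges=8
Acc 13: bank0 row1 -> HIT

Answer: 8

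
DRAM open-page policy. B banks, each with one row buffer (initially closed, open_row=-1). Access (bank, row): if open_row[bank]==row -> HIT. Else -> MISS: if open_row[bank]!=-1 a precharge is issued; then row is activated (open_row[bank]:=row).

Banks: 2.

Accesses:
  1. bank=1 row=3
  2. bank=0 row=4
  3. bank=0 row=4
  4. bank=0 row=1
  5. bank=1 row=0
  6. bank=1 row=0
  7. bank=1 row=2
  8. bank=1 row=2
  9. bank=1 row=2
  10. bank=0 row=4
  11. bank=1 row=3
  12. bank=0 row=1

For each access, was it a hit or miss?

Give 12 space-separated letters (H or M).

Answer: M M H M M H M H H M M M

Derivation:
Acc 1: bank1 row3 -> MISS (open row3); precharges=0
Acc 2: bank0 row4 -> MISS (open row4); precharges=0
Acc 3: bank0 row4 -> HIT
Acc 4: bank0 row1 -> MISS (open row1); precharges=1
Acc 5: bank1 row0 -> MISS (open row0); precharges=2
Acc 6: bank1 row0 -> HIT
Acc 7: bank1 row2 -> MISS (open row2); precharges=3
Acc 8: bank1 row2 -> HIT
Acc 9: bank1 row2 -> HIT
Acc 10: bank0 row4 -> MISS (open row4); precharges=4
Acc 11: bank1 row3 -> MISS (open row3); precharges=5
Acc 12: bank0 row1 -> MISS (open row1); precharges=6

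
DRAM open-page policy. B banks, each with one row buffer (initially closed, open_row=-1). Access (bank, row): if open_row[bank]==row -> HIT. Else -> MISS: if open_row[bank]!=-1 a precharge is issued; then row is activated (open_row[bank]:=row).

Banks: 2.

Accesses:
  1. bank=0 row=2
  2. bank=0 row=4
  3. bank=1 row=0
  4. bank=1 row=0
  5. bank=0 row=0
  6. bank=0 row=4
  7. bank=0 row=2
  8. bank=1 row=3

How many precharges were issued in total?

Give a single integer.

Answer: 5

Derivation:
Acc 1: bank0 row2 -> MISS (open row2); precharges=0
Acc 2: bank0 row4 -> MISS (open row4); precharges=1
Acc 3: bank1 row0 -> MISS (open row0); precharges=1
Acc 4: bank1 row0 -> HIT
Acc 5: bank0 row0 -> MISS (open row0); precharges=2
Acc 6: bank0 row4 -> MISS (open row4); precharges=3
Acc 7: bank0 row2 -> MISS (open row2); precharges=4
Acc 8: bank1 row3 -> MISS (open row3); precharges=5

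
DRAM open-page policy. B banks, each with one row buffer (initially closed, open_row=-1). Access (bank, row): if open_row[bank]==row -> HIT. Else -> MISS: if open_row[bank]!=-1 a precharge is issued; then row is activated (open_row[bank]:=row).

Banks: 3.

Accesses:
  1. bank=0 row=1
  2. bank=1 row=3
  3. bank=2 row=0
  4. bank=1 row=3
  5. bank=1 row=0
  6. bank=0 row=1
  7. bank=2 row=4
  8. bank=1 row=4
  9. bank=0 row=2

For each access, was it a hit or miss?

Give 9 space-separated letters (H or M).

Acc 1: bank0 row1 -> MISS (open row1); precharges=0
Acc 2: bank1 row3 -> MISS (open row3); precharges=0
Acc 3: bank2 row0 -> MISS (open row0); precharges=0
Acc 4: bank1 row3 -> HIT
Acc 5: bank1 row0 -> MISS (open row0); precharges=1
Acc 6: bank0 row1 -> HIT
Acc 7: bank2 row4 -> MISS (open row4); precharges=2
Acc 8: bank1 row4 -> MISS (open row4); precharges=3
Acc 9: bank0 row2 -> MISS (open row2); precharges=4

Answer: M M M H M H M M M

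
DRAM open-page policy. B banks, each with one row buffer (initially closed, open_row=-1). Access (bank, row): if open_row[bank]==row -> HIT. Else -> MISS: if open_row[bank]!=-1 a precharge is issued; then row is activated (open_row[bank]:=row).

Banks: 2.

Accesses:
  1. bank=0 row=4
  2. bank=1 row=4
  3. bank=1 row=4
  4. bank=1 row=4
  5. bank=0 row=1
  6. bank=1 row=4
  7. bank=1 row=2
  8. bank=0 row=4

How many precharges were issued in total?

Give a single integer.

Answer: 3

Derivation:
Acc 1: bank0 row4 -> MISS (open row4); precharges=0
Acc 2: bank1 row4 -> MISS (open row4); precharges=0
Acc 3: bank1 row4 -> HIT
Acc 4: bank1 row4 -> HIT
Acc 5: bank0 row1 -> MISS (open row1); precharges=1
Acc 6: bank1 row4 -> HIT
Acc 7: bank1 row2 -> MISS (open row2); precharges=2
Acc 8: bank0 row4 -> MISS (open row4); precharges=3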